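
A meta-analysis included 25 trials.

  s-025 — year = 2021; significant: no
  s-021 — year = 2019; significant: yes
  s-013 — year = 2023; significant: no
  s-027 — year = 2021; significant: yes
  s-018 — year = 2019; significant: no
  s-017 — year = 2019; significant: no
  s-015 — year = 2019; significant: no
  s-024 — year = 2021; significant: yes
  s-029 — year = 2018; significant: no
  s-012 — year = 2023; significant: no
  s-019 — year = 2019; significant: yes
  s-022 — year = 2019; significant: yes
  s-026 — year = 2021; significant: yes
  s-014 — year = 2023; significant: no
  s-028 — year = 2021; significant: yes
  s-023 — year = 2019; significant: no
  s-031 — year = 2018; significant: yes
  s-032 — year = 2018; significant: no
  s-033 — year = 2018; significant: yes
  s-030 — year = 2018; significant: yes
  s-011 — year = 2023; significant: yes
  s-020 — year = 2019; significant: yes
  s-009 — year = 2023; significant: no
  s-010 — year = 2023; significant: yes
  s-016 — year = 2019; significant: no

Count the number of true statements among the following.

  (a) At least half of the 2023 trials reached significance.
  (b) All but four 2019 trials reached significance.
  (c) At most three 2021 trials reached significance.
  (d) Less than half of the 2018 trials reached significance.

(a) 2023: |A| = 6, |A ∩ B| = 2; needs |A ∩ B| ≥ |A ∖ B| — false.
(b) 2019: |A| = 9, |A ∩ B| = 4; needs |A ∖ B| = 4 — false.
(c) 2021: |A| = 5, |A ∩ B| = 4; needs |A ∩ B| ≤ 3 — false.
(d) 2018: |A| = 5, |A ∩ B| = 3; needs |A ∩ B| < |A ∖ B| — false.

0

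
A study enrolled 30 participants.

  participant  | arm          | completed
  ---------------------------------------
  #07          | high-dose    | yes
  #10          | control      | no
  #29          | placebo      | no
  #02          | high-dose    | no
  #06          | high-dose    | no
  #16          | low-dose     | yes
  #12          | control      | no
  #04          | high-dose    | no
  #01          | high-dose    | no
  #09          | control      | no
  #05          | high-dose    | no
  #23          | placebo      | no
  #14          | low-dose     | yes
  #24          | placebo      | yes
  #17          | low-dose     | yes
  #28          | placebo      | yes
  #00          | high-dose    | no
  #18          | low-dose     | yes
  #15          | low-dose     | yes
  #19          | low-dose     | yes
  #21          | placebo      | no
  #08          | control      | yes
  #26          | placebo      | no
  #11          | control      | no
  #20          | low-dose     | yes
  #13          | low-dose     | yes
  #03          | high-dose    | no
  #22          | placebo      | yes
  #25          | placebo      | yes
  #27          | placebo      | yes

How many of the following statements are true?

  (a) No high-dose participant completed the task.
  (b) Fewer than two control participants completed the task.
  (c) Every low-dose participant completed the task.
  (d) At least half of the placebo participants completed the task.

(a) high-dose: |A| = 8, |A ∩ B| = 1; needs A ∩ B = ∅ (|A ∩ B| = 0) — false.
(b) control: |A| = 5, |A ∩ B| = 1; needs |A ∩ B| < 2 — true.
(c) low-dose: |A| = 8, |A ∩ B| = 8; needs A ⊆ B, i.e. every element of A is in B (|A ∖ B| = 0) — true.
(d) placebo: |A| = 9, |A ∩ B| = 5; needs |A ∩ B| ≥ |A ∖ B| — true.

3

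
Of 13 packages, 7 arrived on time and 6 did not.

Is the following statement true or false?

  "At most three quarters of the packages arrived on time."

True

Truth condition: |A ∩ B| / |A| ≤ 3/4.
|A| = 13, |A ∩ B| = 7, |A ∖ B| = 6.
|A ∩ B|/|A| = 7/13, so the statement is true.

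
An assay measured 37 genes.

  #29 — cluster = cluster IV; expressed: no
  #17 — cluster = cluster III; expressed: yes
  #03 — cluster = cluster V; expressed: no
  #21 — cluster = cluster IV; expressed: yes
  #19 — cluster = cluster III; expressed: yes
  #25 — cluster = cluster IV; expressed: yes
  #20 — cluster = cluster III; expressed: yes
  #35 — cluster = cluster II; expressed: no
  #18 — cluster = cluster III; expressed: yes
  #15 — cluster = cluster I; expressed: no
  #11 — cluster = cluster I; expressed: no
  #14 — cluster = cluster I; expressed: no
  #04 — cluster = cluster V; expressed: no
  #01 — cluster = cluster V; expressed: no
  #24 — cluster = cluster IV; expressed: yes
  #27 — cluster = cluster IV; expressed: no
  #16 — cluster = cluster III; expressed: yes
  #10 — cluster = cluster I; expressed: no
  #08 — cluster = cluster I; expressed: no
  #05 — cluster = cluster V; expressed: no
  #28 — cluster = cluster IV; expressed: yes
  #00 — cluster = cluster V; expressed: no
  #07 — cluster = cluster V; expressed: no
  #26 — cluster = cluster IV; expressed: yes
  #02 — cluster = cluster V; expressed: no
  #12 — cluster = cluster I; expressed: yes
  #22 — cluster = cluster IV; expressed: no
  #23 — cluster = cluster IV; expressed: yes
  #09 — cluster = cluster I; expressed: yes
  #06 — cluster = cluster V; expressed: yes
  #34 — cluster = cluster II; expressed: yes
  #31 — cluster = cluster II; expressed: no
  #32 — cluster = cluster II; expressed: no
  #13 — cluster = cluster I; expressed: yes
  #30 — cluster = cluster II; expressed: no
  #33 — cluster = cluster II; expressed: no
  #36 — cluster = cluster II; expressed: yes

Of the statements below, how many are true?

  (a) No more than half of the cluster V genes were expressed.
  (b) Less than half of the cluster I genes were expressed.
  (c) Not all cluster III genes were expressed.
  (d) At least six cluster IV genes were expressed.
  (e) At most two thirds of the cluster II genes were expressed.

(a) cluster V: |A| = 8, |A ∩ B| = 1; needs |A ∩ B| ≤ |A ∖ B| — true.
(b) cluster I: |A| = 8, |A ∩ B| = 3; needs |A ∩ B| < |A ∖ B| — true.
(c) cluster III: |A| = 5, |A ∩ B| = 5; needs A ⊄ B (|A ∖ B| ≥ 1) — false.
(d) cluster IV: |A| = 9, |A ∩ B| = 6; needs |A ∩ B| ≥ 6 — true.
(e) cluster II: |A| = 7, |A ∩ B| = 2; needs |A ∩ B| / |A| ≤ 2/3 — true.

4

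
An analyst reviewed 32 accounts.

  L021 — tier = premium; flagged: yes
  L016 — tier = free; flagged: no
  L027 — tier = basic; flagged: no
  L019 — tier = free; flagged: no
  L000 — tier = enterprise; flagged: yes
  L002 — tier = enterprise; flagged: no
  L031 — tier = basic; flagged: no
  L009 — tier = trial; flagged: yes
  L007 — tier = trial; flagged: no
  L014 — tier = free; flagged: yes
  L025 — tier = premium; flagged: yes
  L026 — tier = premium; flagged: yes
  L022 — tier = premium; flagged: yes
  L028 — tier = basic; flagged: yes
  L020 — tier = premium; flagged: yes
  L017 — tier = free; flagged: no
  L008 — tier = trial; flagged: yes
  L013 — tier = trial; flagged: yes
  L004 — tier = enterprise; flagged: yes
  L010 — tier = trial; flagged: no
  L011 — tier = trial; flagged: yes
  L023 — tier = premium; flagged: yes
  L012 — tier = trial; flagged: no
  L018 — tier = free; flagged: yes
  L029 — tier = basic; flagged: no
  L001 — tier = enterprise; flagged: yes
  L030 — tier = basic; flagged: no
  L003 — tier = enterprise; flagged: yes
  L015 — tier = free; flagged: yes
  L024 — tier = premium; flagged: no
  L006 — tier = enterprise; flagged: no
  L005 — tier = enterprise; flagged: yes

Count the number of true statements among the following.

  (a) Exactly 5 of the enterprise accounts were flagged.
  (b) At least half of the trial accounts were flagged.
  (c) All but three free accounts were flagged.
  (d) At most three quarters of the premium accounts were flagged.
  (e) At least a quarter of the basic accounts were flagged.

(a) enterprise: |A| = 7, |A ∩ B| = 5; needs |A ∩ B| = 5 — true.
(b) trial: |A| = 7, |A ∩ B| = 4; needs |A ∩ B| ≥ |A ∖ B| — true.
(c) free: |A| = 6, |A ∩ B| = 3; needs |A ∖ B| = 3 — true.
(d) premium: |A| = 7, |A ∩ B| = 6; needs |A ∩ B| / |A| ≤ 3/4 — false.
(e) basic: |A| = 5, |A ∩ B| = 1; needs |A ∩ B| / |A| ≥ 1/4 — false.

3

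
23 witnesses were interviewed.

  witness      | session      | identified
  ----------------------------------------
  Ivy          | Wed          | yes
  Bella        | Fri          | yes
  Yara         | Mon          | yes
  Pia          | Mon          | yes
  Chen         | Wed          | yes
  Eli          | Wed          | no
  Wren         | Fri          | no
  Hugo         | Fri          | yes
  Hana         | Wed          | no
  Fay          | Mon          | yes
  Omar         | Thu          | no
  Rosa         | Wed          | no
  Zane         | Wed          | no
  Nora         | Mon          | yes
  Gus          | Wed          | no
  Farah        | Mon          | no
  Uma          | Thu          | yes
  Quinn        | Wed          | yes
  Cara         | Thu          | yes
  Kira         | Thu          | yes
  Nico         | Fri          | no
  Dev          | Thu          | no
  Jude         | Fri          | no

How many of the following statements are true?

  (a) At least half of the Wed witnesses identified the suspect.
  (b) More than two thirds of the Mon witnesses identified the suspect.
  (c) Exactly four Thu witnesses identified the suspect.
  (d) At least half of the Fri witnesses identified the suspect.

1

(a) Wed: |A| = 8, |A ∩ B| = 3; needs |A ∩ B| ≥ |A ∖ B| — false.
(b) Mon: |A| = 5, |A ∩ B| = 4; needs |A ∩ B| / |A| > 2/3 — true.
(c) Thu: |A| = 5, |A ∩ B| = 3; needs |A ∩ B| = 4 — false.
(d) Fri: |A| = 5, |A ∩ B| = 2; needs |A ∩ B| ≥ |A ∖ B| — false.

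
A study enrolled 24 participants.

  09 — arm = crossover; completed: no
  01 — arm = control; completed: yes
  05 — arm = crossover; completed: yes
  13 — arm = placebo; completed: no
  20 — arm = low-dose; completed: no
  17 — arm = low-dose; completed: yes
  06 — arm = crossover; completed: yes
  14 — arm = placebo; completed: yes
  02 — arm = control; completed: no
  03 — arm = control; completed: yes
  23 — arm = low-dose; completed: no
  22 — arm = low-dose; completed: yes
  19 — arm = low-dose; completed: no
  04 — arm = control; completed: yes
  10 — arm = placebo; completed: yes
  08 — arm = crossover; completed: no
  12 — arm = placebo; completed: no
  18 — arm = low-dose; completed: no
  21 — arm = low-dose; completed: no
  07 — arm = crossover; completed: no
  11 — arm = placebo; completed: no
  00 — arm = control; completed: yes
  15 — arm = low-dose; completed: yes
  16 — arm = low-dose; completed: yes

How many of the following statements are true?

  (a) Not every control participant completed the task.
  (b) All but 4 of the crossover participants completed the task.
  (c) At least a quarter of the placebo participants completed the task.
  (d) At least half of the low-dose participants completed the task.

(a) control: |A| = 5, |A ∩ B| = 4; needs A ⊄ B (|A ∖ B| ≥ 1) — true.
(b) crossover: |A| = 5, |A ∩ B| = 2; needs |A ∖ B| = 4 — false.
(c) placebo: |A| = 5, |A ∩ B| = 2; needs |A ∩ B| / |A| ≥ 1/4 — true.
(d) low-dose: |A| = 9, |A ∩ B| = 4; needs |A ∩ B| ≥ |A ∖ B| — false.

2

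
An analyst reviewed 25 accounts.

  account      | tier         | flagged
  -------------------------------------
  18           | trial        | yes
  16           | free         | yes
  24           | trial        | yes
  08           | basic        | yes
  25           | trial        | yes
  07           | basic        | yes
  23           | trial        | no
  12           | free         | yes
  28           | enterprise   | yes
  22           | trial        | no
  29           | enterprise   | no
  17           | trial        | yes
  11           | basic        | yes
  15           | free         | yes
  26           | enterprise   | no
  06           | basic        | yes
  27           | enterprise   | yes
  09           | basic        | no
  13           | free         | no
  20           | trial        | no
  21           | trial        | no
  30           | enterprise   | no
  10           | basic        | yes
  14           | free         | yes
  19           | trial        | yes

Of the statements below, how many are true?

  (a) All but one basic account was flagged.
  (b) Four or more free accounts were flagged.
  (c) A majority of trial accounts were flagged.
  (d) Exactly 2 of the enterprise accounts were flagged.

4

(a) basic: |A| = 6, |A ∩ B| = 5; needs |A ∖ B| = 1 — true.
(b) free: |A| = 5, |A ∩ B| = 4; needs |A ∩ B| ≥ 4 — true.
(c) trial: |A| = 9, |A ∩ B| = 5; needs |A ∩ B| > |A ∖ B| — true.
(d) enterprise: |A| = 5, |A ∩ B| = 2; needs |A ∩ B| = 2 — true.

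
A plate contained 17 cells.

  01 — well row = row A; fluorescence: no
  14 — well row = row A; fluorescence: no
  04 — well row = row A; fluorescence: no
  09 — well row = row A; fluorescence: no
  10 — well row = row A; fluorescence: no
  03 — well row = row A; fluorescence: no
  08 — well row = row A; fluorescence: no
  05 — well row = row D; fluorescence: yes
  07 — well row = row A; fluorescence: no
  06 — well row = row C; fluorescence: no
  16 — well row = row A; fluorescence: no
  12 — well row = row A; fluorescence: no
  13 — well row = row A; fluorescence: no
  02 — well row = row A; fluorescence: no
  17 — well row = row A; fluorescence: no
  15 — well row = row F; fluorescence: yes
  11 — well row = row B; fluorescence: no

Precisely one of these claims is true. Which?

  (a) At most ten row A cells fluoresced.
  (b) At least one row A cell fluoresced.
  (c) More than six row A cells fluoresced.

|A| = 13, |A ∩ B| = 0, |A ∖ B| = 13.
(a) requires |A ∩ B| ≤ 10: true.
(b) requires A ∩ B ≠ ∅ (|A ∩ B| ≥ 1): false.
(c) requires |A ∩ B| > 6: false.

(a)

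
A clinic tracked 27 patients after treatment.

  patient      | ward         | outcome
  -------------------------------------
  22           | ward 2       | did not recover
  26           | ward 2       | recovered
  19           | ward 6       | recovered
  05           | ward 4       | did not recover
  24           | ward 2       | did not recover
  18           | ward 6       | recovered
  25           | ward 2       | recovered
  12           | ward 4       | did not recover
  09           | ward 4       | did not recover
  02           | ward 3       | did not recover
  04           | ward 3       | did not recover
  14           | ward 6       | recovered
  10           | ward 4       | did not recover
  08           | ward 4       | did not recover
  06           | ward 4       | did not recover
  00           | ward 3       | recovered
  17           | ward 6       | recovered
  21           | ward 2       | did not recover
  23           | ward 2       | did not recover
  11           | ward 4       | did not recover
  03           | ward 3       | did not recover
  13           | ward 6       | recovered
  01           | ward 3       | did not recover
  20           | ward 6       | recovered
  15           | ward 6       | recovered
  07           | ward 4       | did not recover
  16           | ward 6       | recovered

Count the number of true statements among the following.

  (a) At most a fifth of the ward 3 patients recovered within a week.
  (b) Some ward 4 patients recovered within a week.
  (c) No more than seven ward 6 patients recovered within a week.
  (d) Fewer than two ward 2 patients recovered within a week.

(a) ward 3: |A| = 5, |A ∩ B| = 1; needs |A ∩ B| / |A| ≤ 1/5 — true.
(b) ward 4: |A| = 8, |A ∩ B| = 0; needs A ∩ B ≠ ∅ (|A ∩ B| ≥ 1) — false.
(c) ward 6: |A| = 8, |A ∩ B| = 8; needs |A ∩ B| ≤ 7 — false.
(d) ward 2: |A| = 6, |A ∩ B| = 2; needs |A ∩ B| < 2 — false.

1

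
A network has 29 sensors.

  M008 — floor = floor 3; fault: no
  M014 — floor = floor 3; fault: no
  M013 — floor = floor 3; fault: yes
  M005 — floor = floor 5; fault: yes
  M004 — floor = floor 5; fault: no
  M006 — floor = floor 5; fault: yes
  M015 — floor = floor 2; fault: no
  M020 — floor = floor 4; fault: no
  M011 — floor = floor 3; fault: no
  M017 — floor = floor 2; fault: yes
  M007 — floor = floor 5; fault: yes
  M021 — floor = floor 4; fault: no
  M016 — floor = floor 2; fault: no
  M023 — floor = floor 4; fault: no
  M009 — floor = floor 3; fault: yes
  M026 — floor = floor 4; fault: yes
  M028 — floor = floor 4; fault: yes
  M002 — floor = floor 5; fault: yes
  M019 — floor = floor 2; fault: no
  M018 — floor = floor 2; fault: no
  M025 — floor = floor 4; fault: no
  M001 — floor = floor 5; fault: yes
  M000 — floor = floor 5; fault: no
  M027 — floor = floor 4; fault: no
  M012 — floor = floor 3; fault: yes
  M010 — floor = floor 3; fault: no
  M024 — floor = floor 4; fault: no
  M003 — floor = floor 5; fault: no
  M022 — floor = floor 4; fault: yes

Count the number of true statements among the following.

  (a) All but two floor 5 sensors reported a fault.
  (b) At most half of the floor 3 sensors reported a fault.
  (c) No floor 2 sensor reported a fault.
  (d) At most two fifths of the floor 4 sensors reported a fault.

(a) floor 5: |A| = 8, |A ∩ B| = 5; needs |A ∖ B| = 2 — false.
(b) floor 3: |A| = 7, |A ∩ B| = 3; needs |A ∩ B| ≤ |A ∖ B| — true.
(c) floor 2: |A| = 5, |A ∩ B| = 1; needs A ∩ B = ∅ (|A ∩ B| = 0) — false.
(d) floor 4: |A| = 9, |A ∩ B| = 3; needs |A ∩ B| / |A| ≤ 2/5 — true.

2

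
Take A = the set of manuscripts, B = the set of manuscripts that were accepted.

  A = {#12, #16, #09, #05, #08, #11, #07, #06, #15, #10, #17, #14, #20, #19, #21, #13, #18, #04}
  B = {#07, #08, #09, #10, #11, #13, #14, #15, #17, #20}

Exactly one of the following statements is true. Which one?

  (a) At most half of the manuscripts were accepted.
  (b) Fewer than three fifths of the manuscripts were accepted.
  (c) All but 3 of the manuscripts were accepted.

(b)

|A| = 18, |A ∩ B| = 10, |A ∖ B| = 8.
(a) requires |A ∩ B| ≤ |A ∖ B|: false.
(b) requires |A ∩ B| / |A| < 3/5: true.
(c) requires |A ∖ B| = 3: false.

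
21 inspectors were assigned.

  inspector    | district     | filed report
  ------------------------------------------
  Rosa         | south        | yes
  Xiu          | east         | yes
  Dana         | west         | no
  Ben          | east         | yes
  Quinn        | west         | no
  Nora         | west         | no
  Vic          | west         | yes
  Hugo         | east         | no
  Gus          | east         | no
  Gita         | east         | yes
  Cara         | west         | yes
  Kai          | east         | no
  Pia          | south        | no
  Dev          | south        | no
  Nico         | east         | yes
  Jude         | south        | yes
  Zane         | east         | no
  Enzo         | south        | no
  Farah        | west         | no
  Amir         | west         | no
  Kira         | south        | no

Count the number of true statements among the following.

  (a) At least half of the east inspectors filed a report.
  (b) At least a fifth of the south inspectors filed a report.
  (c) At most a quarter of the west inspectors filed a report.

2

(a) east: |A| = 8, |A ∩ B| = 4; needs |A ∩ B| ≥ |A ∖ B| — true.
(b) south: |A| = 6, |A ∩ B| = 2; needs |A ∩ B| / |A| ≥ 1/5 — true.
(c) west: |A| = 7, |A ∩ B| = 2; needs |A ∩ B| / |A| ≤ 1/4 — false.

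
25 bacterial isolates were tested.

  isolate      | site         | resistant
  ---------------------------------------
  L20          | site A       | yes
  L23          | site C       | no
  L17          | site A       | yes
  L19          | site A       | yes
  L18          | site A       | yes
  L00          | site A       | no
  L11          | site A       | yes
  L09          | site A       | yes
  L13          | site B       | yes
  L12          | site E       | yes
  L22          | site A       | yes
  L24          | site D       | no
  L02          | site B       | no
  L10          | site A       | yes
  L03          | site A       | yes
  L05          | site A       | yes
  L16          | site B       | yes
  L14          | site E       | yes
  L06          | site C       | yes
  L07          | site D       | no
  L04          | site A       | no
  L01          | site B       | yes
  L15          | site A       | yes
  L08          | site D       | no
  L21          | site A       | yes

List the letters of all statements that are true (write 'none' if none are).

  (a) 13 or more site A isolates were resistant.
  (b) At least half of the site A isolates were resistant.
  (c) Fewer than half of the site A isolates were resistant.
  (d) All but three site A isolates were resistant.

(b)

|A| = 14, |A ∩ B| = 12, |A ∖ B| = 2.
(a) |A ∩ B| ≥ 13: fails.
(b) |A ∩ B| ≥ |A ∖ B|: holds.
(c) |A ∩ B| < |A ∖ B|: fails.
(d) |A ∖ B| = 3: fails.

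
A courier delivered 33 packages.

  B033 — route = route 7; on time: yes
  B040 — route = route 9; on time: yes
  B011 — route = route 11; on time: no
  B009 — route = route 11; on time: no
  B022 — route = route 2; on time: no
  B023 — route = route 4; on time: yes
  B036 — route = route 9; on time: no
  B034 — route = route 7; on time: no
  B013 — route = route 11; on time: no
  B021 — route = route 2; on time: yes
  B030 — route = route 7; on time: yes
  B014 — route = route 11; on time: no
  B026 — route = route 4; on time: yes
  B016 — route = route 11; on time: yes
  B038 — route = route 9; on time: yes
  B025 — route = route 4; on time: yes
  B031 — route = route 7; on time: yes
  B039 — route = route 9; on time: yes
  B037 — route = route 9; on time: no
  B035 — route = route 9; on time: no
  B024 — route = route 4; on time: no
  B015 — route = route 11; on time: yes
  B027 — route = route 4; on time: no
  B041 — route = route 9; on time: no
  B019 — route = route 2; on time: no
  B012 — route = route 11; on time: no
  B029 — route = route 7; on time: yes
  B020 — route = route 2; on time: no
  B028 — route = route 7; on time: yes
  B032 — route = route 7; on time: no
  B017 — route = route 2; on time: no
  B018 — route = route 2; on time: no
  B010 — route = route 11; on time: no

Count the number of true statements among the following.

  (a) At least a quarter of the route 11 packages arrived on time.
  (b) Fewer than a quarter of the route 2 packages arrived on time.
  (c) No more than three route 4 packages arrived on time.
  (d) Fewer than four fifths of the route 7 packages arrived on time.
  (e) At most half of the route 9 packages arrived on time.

5

(a) route 11: |A| = 8, |A ∩ B| = 2; needs |A ∩ B| / |A| ≥ 1/4 — true.
(b) route 2: |A| = 6, |A ∩ B| = 1; needs |A ∩ B| / |A| < 1/4 — true.
(c) route 4: |A| = 5, |A ∩ B| = 3; needs |A ∩ B| ≤ 3 — true.
(d) route 7: |A| = 7, |A ∩ B| = 5; needs |A ∩ B| / |A| < 4/5 — true.
(e) route 9: |A| = 7, |A ∩ B| = 3; needs |A ∩ B| ≤ |A ∖ B| — true.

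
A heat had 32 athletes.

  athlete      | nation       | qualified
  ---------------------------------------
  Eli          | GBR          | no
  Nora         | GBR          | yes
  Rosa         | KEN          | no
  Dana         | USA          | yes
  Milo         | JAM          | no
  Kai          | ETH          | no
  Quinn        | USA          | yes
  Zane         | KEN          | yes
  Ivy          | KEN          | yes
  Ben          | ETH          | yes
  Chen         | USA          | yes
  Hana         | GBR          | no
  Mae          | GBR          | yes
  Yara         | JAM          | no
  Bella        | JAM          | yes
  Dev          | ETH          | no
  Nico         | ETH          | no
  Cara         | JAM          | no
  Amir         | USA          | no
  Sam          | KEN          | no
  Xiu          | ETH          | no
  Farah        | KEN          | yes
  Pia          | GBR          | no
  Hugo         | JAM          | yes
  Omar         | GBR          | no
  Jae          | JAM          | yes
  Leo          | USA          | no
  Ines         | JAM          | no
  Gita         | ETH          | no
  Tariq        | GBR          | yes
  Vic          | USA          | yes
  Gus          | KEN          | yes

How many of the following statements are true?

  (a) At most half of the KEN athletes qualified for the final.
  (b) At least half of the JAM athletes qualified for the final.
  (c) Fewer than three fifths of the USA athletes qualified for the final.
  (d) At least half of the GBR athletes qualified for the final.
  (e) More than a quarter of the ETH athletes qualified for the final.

(a) KEN: |A| = 6, |A ∩ B| = 4; needs |A ∩ B| ≤ |A ∖ B| — false.
(b) JAM: |A| = 7, |A ∩ B| = 3; needs |A ∩ B| ≥ |A ∖ B| — false.
(c) USA: |A| = 6, |A ∩ B| = 4; needs |A ∩ B| / |A| < 3/5 — false.
(d) GBR: |A| = 7, |A ∩ B| = 3; needs |A ∩ B| ≥ |A ∖ B| — false.
(e) ETH: |A| = 6, |A ∩ B| = 1; needs |A ∩ B| / |A| > 1/4 — false.

0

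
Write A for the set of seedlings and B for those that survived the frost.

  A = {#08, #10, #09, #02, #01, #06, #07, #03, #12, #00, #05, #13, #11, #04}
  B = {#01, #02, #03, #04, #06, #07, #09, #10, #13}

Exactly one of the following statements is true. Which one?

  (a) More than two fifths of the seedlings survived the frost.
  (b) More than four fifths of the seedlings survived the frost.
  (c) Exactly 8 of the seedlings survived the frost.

(a)

|A| = 14, |A ∩ B| = 9, |A ∖ B| = 5.
(a) requires |A ∩ B| / |A| > 2/5: true.
(b) requires |A ∩ B| / |A| > 4/5: false.
(c) requires |A ∩ B| = 8: false.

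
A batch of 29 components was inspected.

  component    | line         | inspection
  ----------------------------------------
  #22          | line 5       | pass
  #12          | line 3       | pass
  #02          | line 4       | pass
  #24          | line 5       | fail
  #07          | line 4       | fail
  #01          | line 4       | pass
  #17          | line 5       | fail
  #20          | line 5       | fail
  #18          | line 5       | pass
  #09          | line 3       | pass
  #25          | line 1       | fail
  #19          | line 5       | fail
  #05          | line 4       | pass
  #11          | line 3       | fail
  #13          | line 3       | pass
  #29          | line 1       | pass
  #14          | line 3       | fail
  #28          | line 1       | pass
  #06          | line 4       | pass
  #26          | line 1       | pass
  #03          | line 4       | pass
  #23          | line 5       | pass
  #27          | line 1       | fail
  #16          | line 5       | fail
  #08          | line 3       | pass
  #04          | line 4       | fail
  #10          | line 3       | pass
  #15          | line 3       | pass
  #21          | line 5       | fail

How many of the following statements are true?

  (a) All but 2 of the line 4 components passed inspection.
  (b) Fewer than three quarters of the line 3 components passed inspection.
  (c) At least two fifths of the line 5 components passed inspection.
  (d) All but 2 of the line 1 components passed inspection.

2

(a) line 4: |A| = 7, |A ∩ B| = 5; needs |A ∖ B| = 2 — true.
(b) line 3: |A| = 8, |A ∩ B| = 6; needs |A ∩ B| / |A| < 3/4 — false.
(c) line 5: |A| = 9, |A ∩ B| = 3; needs |A ∩ B| / |A| ≥ 2/5 — false.
(d) line 1: |A| = 5, |A ∩ B| = 3; needs |A ∖ B| = 2 — true.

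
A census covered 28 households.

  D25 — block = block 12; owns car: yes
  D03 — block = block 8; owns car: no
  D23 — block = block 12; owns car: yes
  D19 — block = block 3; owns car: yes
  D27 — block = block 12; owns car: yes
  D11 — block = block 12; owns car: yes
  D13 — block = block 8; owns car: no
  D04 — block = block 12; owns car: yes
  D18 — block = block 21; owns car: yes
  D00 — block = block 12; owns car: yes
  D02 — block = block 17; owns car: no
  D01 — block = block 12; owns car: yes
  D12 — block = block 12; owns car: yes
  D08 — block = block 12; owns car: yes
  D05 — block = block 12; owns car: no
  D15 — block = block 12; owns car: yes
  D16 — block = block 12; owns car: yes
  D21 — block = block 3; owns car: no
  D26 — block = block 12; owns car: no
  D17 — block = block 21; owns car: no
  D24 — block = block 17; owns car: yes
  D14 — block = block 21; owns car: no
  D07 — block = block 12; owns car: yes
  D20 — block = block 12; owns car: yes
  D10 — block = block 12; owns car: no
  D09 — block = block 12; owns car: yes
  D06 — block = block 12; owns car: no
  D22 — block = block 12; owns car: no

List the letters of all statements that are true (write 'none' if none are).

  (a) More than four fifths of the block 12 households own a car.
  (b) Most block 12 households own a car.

(b)

|A| = 19, |A ∩ B| = 14, |A ∖ B| = 5.
(a) |A ∩ B| / |A| > 4/5: fails.
(b) |A ∩ B| > |A ∖ B|: holds.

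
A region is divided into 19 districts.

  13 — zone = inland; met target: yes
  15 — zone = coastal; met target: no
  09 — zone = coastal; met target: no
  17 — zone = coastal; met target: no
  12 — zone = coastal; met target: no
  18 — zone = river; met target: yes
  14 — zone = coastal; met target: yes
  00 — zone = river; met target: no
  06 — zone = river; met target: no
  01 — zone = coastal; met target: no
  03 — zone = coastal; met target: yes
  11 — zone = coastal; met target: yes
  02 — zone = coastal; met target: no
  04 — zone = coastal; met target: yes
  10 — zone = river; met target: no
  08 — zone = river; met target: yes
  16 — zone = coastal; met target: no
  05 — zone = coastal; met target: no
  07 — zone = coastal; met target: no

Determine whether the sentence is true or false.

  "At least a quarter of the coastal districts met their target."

True

The determiner here denotes the relation: |A ∩ B| / |A| ≥ 1/4.
A (the restrictor) = {15, 09, 17, 12, 14, 01, 03, 11, 02, 04, 16, 05, 07}, |A| = 13.
A ∩ B = {14, 03, 11, 04}, so |A ∩ B| = 4.
A ∖ B = {15, 09, 17, 12, 01, 02, 16, 05, 07}, so |A ∖ B| = 9.
|A ∩ B|/|A| = 4/13, so the statement is true.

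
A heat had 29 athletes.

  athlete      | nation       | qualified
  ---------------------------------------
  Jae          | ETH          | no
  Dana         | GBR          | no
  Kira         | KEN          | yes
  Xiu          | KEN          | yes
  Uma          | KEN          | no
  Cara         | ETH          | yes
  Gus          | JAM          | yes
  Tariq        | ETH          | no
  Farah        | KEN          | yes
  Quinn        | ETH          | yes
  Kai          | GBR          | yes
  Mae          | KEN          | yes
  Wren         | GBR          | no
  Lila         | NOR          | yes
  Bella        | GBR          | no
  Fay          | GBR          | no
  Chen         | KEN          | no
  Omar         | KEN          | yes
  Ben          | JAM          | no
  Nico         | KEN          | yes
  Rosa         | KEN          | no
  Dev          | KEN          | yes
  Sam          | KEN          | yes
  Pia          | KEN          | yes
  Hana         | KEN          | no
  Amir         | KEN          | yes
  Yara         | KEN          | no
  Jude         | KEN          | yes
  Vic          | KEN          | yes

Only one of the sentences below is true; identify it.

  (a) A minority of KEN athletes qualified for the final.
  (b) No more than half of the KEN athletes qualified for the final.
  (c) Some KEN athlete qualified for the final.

|A| = 17, |A ∩ B| = 12, |A ∖ B| = 5.
(a) requires |A ∩ B| < |A ∖ B|: false.
(b) requires |A ∩ B| ≤ |A ∖ B|: false.
(c) requires A ∩ B ≠ ∅ (|A ∩ B| ≥ 1): true.

(c)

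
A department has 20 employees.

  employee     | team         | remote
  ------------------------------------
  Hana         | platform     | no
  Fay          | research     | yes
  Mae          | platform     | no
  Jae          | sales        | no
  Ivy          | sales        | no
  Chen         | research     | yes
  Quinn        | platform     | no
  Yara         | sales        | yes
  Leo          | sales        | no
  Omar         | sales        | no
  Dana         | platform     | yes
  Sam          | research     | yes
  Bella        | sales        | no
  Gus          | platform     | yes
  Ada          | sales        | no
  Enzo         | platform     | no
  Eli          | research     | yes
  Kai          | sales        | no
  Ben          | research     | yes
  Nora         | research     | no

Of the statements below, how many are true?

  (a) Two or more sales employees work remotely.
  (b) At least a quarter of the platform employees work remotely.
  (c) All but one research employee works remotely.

(a) sales: |A| = 8, |A ∩ B| = 1; needs |A ∩ B| ≥ 2 — false.
(b) platform: |A| = 6, |A ∩ B| = 2; needs |A ∩ B| / |A| ≥ 1/4 — true.
(c) research: |A| = 6, |A ∩ B| = 5; needs |A ∖ B| = 1 — true.

2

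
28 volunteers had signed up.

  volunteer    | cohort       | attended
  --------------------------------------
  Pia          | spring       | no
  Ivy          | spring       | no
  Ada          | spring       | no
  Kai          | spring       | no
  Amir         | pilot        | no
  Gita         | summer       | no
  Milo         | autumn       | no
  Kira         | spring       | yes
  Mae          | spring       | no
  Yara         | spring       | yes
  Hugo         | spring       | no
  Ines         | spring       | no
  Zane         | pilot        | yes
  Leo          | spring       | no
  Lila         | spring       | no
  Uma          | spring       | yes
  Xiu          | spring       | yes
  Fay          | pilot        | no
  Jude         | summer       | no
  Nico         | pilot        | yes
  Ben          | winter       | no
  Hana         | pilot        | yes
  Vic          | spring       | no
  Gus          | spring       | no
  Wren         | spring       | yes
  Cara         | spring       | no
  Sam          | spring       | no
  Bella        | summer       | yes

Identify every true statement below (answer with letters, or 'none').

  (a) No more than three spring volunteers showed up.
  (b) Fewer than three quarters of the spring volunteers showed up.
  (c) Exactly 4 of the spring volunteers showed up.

|A| = 18, |A ∩ B| = 5, |A ∖ B| = 13.
(a) |A ∩ B| ≤ 3: fails.
(b) |A ∩ B| / |A| < 3/4: holds.
(c) |A ∩ B| = 4: fails.

(b)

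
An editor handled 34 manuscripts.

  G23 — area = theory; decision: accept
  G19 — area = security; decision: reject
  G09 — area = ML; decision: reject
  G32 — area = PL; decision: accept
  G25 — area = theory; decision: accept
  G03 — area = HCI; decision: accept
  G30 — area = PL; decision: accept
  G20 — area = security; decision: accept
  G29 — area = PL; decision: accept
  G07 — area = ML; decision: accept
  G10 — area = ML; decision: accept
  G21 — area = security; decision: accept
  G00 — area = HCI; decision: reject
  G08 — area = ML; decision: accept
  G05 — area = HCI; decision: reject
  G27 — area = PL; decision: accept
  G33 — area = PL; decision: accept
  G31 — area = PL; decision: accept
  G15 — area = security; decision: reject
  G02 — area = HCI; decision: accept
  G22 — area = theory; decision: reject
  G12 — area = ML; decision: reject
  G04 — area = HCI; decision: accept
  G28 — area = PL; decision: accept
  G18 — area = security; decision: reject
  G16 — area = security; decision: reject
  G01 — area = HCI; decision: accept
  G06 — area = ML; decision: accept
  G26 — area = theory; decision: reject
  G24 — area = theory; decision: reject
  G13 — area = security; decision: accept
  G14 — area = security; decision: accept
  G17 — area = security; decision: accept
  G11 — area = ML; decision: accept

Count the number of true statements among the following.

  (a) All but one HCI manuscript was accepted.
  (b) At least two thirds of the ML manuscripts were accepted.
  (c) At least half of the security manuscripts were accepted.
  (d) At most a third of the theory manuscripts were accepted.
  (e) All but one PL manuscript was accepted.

(a) HCI: |A| = 6, |A ∩ B| = 4; needs |A ∖ B| = 1 — false.
(b) ML: |A| = 7, |A ∩ B| = 5; needs |A ∩ B| / |A| ≥ 2/3 — true.
(c) security: |A| = 9, |A ∩ B| = 5; needs |A ∩ B| ≥ |A ∖ B| — true.
(d) theory: |A| = 5, |A ∩ B| = 2; needs |A ∩ B| / |A| ≤ 1/3 — false.
(e) PL: |A| = 7, |A ∩ B| = 7; needs |A ∖ B| = 1 — false.

2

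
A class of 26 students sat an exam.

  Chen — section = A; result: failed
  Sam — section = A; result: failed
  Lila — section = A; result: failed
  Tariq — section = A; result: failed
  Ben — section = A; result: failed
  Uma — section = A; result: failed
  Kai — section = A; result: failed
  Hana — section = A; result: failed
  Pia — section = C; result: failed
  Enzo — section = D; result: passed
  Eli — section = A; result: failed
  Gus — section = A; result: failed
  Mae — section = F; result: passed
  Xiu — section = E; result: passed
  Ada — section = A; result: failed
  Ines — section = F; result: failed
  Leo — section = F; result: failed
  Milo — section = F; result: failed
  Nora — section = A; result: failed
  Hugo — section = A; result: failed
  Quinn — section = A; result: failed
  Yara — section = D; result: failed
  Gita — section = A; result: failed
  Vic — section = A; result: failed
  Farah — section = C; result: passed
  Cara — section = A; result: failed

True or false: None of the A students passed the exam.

True

The determiner here denotes the relation: A ∩ B = ∅ (|A ∩ B| = 0).
|A| = 17, |A ∩ B| = 0, |A ∖ B| = 17.
So the statement is true.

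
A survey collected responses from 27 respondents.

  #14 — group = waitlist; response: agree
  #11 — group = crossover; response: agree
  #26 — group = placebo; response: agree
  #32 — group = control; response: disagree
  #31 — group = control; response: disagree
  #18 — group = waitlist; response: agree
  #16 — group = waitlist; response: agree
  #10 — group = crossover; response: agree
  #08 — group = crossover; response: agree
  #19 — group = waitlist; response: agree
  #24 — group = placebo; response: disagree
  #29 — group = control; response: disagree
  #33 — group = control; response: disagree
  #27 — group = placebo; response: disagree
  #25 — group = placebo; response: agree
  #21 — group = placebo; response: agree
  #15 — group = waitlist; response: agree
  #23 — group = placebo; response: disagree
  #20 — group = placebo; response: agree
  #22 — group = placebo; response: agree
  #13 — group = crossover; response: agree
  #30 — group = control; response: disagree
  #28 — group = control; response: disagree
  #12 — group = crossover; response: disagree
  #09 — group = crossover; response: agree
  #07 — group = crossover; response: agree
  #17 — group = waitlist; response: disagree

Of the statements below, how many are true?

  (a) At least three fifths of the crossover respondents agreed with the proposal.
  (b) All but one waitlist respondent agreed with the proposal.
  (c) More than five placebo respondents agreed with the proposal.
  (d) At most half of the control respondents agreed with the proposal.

(a) crossover: |A| = 7, |A ∩ B| = 6; needs |A ∩ B| / |A| ≥ 3/5 — true.
(b) waitlist: |A| = 6, |A ∩ B| = 5; needs |A ∖ B| = 1 — true.
(c) placebo: |A| = 8, |A ∩ B| = 5; needs |A ∩ B| > 5 — false.
(d) control: |A| = 6, |A ∩ B| = 0; needs |A ∩ B| ≤ |A ∖ B| — true.

3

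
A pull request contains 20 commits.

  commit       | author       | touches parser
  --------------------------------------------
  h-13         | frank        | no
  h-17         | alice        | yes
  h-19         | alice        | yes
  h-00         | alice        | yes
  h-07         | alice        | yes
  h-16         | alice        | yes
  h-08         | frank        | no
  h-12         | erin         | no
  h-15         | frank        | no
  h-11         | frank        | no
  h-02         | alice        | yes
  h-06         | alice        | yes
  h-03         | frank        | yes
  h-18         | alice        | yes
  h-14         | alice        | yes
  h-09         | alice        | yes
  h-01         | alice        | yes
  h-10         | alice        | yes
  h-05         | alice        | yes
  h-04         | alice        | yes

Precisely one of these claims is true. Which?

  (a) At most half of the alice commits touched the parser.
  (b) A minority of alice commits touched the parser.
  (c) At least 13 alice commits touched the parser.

(c)

|A| = 14, |A ∩ B| = 14, |A ∖ B| = 0.
(a) requires |A ∩ B| ≤ |A ∖ B|: false.
(b) requires |A ∩ B| < |A ∖ B|: false.
(c) requires |A ∩ B| ≥ 13: true.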